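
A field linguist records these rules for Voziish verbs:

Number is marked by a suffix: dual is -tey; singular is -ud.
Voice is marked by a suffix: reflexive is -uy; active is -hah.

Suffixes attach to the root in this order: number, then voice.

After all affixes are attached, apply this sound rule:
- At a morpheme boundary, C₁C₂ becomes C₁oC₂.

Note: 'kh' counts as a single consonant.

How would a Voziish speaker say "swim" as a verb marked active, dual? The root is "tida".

tidateyohah

Attach number dual -tey → tidatey.
Attach voice active -hah → tidateyhah.
Apply epenthesis: tidateyhah → tidateyohah.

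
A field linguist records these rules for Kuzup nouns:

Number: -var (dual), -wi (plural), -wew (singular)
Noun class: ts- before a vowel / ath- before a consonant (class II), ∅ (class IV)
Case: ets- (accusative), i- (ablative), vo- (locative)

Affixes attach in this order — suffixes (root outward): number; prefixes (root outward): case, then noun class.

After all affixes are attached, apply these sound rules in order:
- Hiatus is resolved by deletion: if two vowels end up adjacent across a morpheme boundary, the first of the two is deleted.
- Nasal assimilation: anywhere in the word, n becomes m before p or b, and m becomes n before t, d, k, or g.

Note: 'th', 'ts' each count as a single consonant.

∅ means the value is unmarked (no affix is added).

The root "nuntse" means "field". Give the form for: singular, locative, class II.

athvonuntsewew

Attach case locative vo- → vonuntse.
Attach number singular -wew → vonuntsewew.
Attach noun class class II ath- (before consonant 'v') → athvonuntsewew.
Vowel deletion: no change.
Nasal assimilation: no change.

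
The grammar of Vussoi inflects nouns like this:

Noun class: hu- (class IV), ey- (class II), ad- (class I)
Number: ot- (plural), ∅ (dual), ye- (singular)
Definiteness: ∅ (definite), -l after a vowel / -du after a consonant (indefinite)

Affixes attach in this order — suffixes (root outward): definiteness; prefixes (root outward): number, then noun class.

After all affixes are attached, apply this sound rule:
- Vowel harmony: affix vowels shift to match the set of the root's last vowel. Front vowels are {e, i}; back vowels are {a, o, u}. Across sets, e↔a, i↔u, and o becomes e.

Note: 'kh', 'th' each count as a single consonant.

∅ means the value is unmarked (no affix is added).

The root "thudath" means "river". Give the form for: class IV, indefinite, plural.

Attach number plural ot- → otthudath.
Attach definiteness indefinite -du (after consonant 'th') → otthudathdu.
Attach noun class class IV hu- → huotthudathdu.
Vowel harmony: no change.

huotthudathdu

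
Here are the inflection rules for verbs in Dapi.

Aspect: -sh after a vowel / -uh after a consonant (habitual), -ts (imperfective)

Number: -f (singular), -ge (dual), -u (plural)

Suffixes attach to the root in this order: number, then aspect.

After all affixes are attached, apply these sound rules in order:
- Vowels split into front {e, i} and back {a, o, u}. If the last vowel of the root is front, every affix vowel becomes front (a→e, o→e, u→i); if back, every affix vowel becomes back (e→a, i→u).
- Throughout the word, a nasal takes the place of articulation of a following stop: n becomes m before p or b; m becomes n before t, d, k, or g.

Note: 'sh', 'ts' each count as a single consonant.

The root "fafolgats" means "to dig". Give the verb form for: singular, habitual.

Attach number singular -f → fafolgatsf.
Attach aspect habitual -uh (after consonant 'f') → fafolgatsfuh.
Vowel harmony: no change.
Nasal assimilation: no change.

fafolgatsfuh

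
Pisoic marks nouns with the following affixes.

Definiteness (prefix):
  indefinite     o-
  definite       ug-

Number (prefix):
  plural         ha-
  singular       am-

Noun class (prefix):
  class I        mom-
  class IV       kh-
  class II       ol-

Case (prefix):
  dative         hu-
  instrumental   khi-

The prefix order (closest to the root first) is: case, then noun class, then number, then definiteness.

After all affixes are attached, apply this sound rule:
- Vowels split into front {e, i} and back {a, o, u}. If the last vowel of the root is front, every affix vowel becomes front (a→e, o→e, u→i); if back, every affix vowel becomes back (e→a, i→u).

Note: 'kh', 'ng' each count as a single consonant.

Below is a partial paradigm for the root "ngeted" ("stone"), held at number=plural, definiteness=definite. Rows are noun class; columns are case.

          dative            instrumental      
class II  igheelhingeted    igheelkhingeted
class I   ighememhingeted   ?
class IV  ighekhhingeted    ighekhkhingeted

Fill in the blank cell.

ighememkhingeted

Attach case instrumental khi- → khingeted.
Attach noun class class I mom- → momkhingeted.
Attach number plural ha- → hamomkhingeted.
Attach definiteness definite ug- → ughamomkhingeted.
Apply vowel harmony: ughamomkhingeted → ighememkhingeted.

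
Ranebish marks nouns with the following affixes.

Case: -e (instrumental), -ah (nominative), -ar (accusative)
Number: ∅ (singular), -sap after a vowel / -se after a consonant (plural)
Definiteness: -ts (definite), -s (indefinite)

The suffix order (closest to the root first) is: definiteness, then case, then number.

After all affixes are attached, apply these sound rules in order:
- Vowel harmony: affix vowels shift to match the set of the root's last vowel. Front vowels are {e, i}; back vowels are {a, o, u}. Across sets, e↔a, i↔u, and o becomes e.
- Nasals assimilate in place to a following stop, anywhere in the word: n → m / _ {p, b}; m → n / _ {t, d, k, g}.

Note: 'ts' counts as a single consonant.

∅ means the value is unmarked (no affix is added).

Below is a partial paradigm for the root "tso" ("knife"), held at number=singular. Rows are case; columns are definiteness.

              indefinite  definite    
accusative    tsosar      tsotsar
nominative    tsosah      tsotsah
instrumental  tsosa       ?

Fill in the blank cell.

Attach definiteness definite -ts → tsots.
Attach case instrumental -e → tsotse.
number = singular: zero marking, form stays tsotse.
Apply vowel harmony: tsotse → tsotsa.
Nasal assimilation: no change.

tsotsa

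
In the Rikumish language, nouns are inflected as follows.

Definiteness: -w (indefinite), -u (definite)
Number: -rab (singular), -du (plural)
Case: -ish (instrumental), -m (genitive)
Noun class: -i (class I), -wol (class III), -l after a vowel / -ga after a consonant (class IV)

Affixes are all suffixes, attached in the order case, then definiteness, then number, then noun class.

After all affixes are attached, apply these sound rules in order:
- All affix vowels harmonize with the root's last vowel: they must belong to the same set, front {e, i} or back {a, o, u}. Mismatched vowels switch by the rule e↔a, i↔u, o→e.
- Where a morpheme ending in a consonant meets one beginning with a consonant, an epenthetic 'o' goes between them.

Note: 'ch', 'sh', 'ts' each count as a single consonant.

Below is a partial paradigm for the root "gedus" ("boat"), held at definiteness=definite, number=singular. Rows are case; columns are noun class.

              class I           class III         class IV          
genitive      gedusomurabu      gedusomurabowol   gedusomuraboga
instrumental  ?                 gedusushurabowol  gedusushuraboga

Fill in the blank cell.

Attach case instrumental -ish → gedusish.
Attach definiteness definite -u → gedusishu.
Attach number singular -rab → gedusishurab.
Attach noun class class I -i → gedusishurabi.
Apply vowel harmony: gedusishurabi → gedusushurabu.
Epenthesis: no change.

gedusushurabu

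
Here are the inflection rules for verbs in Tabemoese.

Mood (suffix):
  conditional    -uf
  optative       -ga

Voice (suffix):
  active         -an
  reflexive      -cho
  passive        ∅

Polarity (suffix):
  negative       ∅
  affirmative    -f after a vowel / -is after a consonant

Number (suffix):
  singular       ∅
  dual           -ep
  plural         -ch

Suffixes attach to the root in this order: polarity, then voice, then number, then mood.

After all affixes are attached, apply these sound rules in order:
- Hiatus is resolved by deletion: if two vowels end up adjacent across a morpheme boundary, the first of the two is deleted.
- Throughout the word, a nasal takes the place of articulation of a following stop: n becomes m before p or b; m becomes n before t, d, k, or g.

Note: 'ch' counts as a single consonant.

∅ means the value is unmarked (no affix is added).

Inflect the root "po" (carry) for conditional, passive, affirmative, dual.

Attach polarity affirmative -f (after vowel 'o') → pof.
voice = passive: zero marking, form stays pof.
Attach number dual -ep → pofep.
Attach mood conditional -uf → pofepuf.
Vowel deletion: no change.
Nasal assimilation: no change.

pofepuf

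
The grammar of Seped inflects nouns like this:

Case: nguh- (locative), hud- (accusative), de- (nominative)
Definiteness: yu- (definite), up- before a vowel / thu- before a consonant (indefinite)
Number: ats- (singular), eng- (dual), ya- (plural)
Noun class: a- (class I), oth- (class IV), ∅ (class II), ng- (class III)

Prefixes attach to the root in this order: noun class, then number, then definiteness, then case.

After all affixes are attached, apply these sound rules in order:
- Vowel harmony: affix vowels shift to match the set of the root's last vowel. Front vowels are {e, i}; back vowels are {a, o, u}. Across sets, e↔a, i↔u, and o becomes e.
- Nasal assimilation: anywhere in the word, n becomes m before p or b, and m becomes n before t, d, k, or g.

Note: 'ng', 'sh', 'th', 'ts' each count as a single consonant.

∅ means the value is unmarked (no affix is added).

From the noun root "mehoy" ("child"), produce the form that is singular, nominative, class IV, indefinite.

Attach noun class class IV oth- → othmehoy.
Attach number singular ats- → atsothmehoy.
Attach definiteness indefinite up- (before vowel 'a') → upatsothmehoy.
Attach case nominative de- → deupatsothmehoy.
Apply vowel harmony: deupatsothmehoy → daupatsothmehoy.
Nasal assimilation: no change.

daupatsothmehoy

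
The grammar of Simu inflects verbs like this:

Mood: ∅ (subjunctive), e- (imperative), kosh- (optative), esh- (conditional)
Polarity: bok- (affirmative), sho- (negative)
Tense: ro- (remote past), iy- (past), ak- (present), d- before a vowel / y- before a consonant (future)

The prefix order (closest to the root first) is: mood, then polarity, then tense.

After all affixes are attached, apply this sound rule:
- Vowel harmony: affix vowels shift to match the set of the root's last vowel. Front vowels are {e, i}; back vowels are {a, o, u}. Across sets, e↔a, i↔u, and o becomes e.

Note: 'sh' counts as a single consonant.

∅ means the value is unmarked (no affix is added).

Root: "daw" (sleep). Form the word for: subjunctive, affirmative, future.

ybokdaw

mood = subjunctive: zero marking, form stays daw.
Attach polarity affirmative bok- → bokdaw.
Attach tense future y- (before consonant 'b') → ybokdaw.
Vowel harmony: no change.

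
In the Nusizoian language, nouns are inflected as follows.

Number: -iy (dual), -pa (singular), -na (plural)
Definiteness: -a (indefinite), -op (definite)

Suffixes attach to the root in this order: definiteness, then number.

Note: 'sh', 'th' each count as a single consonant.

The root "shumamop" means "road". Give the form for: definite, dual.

shumamopopiy

Attach definiteness definite -op → shumamopop.
Attach number dual -iy → shumamopopiy.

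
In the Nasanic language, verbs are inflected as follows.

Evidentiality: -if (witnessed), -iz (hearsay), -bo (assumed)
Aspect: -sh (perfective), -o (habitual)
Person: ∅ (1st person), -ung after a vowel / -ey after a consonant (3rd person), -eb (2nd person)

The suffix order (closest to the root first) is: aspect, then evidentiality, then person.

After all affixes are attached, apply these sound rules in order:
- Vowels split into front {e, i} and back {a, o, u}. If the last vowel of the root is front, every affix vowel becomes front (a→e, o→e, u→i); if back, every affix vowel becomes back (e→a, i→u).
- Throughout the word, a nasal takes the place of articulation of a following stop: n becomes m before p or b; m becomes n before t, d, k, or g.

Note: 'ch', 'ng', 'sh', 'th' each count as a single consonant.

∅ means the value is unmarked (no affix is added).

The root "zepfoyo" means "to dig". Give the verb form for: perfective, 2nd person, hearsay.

Attach aspect perfective -sh → zepfoyosh.
Attach evidentiality hearsay -iz → zepfoyoshiz.
Attach person 2nd person -eb → zepfoyoshizeb.
Apply vowel harmony: zepfoyoshizeb → zepfoyoshuzab.
Nasal assimilation: no change.

zepfoyoshuzab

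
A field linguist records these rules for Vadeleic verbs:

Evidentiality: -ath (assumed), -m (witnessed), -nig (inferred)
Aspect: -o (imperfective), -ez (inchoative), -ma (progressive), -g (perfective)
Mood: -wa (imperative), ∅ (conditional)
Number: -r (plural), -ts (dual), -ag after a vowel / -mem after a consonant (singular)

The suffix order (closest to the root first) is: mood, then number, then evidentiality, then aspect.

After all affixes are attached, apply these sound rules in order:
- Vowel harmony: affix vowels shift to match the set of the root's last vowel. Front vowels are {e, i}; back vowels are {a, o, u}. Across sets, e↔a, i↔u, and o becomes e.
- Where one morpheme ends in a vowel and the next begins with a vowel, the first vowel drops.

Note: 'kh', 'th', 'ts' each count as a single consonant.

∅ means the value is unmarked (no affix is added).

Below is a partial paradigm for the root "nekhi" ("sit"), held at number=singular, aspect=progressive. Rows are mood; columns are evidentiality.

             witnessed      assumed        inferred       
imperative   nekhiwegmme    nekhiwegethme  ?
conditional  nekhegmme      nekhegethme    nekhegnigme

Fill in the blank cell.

Attach mood imperative -wa → nekhiwa.
Attach number singular -ag (after vowel 'a') → nekhiwaag.
Attach evidentiality inferred -nig → nekhiwaagnig.
Attach aspect progressive -ma → nekhiwaagnigma.
Apply vowel harmony: nekhiwaagnigma → nekhiweegnigme.
Apply vowel deletion: nekhiweegnigme → nekhiwegnigme.

nekhiwegnigme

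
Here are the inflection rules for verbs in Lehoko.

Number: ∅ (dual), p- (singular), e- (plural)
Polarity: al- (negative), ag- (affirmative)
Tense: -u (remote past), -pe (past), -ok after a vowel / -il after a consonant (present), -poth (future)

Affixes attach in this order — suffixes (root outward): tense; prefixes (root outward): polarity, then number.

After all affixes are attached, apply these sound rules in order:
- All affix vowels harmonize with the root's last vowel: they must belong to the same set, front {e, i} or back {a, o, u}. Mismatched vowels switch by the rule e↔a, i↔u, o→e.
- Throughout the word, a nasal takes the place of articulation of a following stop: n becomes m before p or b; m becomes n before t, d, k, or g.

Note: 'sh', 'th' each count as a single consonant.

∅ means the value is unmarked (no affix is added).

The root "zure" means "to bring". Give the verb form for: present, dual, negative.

Attach polarity negative al- → alzure.
Attach tense present -ok (after vowel 'e') → alzureok.
number = dual: zero marking, form stays alzureok.
Apply vowel harmony: alzureok → elzureek.
Nasal assimilation: no change.

elzureek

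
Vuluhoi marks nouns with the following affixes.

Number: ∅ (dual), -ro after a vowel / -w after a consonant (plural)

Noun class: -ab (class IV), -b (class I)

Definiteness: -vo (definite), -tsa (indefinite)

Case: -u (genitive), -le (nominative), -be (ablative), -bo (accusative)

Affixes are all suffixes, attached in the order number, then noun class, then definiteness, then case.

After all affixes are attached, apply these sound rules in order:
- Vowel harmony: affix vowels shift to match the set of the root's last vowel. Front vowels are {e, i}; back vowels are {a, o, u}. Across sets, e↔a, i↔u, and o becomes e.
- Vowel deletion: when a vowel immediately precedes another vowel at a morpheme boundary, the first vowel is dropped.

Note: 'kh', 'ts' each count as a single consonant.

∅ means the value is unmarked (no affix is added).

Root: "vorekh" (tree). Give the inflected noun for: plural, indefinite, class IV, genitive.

vorekhwebtsi

Attach number plural -w (after consonant 'kh') → vorekhw.
Attach noun class class IV -ab → vorekhwab.
Attach definiteness indefinite -tsa → vorekhwabtsa.
Attach case genitive -u → vorekhwabtsau.
Apply vowel harmony: vorekhwabtsau → vorekhwebtsei.
Apply vowel deletion: vorekhwebtsei → vorekhwebtsi.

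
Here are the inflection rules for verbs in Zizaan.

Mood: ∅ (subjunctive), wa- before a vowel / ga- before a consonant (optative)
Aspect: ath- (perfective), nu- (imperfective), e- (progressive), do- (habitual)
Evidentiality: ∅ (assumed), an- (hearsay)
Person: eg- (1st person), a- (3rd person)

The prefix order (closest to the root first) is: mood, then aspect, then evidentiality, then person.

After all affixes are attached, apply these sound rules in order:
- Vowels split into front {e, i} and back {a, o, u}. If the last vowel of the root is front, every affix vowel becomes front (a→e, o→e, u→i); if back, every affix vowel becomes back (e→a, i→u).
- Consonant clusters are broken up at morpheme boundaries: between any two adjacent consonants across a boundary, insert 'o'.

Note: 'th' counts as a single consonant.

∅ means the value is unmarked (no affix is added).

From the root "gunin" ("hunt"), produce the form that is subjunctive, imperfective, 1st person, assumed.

egonigunin

mood = subjunctive: zero marking, form stays gunin.
Attach aspect imperfective nu- → nugunin.
evidentiality = assumed: zero marking, form stays nugunin.
Attach person 1st person eg- → egnugunin.
Apply vowel harmony: egnugunin → egnigunin.
Apply epenthesis: egnigunin → egonigunin.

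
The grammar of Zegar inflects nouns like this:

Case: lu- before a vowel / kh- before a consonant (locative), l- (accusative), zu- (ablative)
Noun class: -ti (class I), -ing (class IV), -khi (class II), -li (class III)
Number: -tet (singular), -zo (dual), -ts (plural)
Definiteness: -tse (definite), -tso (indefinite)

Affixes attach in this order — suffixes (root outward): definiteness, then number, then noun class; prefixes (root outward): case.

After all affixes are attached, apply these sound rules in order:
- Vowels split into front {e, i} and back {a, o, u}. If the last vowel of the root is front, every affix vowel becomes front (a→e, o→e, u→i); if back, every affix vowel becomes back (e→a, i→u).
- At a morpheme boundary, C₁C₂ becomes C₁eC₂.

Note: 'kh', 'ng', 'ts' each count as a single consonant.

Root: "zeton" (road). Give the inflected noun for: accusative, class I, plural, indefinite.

Attach definiteness indefinite -tso → zetontso.
Attach case accusative l- → lzetontso.
Attach number plural -ts → lzetontsots.
Attach noun class class I -ti → lzetontsotsti.
Apply vowel harmony: lzetontsotsti → lzetontsotstu.
Apply epenthesis: lzetontsotstu → lezetonetsotsetu.

lezetonetsotsetu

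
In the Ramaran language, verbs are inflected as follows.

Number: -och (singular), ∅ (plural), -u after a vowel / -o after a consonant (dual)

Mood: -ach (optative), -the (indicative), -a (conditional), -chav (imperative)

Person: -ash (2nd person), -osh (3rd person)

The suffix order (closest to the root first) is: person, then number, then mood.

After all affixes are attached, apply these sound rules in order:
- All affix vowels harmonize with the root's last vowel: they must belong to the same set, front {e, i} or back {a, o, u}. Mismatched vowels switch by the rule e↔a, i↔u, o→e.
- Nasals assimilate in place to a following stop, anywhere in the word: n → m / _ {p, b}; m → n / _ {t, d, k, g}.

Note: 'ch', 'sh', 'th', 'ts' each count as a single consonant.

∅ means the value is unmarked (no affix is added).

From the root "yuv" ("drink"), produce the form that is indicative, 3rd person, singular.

yuvoshochtha

Attach person 3rd person -osh → yuvosh.
Attach number singular -och → yuvoshoch.
Attach mood indicative -the → yuvoshochthe.
Apply vowel harmony: yuvoshochthe → yuvoshochtha.
Nasal assimilation: no change.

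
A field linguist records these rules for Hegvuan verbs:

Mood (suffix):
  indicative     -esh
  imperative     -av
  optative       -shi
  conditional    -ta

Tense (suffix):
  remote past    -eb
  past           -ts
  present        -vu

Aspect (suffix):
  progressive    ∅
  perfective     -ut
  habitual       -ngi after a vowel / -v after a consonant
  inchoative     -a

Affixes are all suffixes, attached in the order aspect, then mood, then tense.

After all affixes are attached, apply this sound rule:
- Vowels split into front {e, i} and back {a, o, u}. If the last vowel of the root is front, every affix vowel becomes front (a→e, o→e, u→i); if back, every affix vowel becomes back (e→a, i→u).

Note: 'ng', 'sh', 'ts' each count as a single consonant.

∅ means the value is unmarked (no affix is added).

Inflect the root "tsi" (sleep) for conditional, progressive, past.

aspect = progressive: zero marking, form stays tsi.
Attach mood conditional -ta → tsita.
Attach tense past -ts → tsitats.
Apply vowel harmony: tsitats → tsitets.

tsitets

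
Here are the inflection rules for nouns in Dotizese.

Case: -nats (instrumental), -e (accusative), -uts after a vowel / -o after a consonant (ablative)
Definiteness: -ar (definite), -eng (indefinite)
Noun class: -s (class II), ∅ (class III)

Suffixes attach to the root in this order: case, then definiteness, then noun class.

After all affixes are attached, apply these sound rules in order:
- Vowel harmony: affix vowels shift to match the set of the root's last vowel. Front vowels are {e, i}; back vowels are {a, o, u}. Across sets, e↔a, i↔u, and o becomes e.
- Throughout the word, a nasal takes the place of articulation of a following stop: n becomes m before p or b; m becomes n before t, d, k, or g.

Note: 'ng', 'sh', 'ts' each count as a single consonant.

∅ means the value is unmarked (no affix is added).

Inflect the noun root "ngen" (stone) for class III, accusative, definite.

Attach case accusative -e → ngene.
Attach definiteness definite -ar → ngenear.
noun class = class III: zero marking, form stays ngenear.
Apply vowel harmony: ngenear → ngeneer.
Nasal assimilation: no change.

ngeneer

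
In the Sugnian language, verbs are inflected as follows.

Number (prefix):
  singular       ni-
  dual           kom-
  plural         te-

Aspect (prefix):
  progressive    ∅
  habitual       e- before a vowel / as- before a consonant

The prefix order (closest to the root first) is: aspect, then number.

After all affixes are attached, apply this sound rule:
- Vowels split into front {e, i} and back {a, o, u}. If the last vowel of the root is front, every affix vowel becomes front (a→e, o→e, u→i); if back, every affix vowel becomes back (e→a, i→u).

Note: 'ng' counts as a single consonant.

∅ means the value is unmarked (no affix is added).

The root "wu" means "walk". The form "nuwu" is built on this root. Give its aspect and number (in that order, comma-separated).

progressive, singular

Segment: ni-wu.
aspect: ∅ → progressive.
number: ni- → singular.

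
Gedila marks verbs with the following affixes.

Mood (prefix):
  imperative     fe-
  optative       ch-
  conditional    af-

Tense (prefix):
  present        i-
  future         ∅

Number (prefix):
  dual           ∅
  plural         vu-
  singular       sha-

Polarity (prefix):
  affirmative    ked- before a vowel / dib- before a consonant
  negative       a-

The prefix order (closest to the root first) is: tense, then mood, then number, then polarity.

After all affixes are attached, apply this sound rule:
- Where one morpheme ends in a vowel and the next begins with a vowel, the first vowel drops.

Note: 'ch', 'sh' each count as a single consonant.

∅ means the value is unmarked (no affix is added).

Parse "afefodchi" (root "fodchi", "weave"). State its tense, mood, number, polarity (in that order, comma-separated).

future, imperative, dual, negative

Segment: a-fe-fodchi.
tense: ∅ → future.
mood: fe- → imperative.
number: ∅ → dual.
polarity: a- → negative.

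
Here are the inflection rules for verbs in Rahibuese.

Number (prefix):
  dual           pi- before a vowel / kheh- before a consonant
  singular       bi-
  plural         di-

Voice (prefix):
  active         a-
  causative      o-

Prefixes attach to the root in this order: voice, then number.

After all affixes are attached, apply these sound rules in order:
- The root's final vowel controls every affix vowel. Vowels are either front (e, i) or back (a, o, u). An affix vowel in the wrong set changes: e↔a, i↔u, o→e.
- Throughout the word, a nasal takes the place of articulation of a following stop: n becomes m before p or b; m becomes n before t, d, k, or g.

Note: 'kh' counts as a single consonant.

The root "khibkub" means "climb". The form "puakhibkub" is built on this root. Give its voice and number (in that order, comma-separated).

active, dual

Segment: pi-a-khibkub.
voice: a- → active.
number: pi/kheh- → dual.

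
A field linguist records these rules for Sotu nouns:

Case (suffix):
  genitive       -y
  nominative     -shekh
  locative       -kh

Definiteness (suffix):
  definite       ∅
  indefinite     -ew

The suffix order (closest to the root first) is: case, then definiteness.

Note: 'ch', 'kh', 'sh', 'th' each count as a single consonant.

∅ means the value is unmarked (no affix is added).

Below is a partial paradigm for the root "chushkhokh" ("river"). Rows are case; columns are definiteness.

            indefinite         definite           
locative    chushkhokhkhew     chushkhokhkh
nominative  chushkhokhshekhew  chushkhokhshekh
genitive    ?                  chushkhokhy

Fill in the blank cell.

Attach case genitive -y → chushkhokhy.
Attach definiteness indefinite -ew → chushkhokhyew.

chushkhokhyew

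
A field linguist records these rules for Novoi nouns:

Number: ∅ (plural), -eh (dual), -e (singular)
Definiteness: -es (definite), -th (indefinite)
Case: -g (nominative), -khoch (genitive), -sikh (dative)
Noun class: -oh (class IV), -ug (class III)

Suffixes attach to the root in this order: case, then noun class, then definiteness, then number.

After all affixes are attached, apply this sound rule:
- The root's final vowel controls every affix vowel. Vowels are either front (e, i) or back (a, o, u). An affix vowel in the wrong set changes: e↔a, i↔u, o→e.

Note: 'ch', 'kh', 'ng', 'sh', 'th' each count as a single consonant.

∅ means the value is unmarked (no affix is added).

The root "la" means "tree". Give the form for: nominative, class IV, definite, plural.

Attach case nominative -g → lag.
Attach noun class class IV -oh → lagoh.
Attach definiteness definite -es → lagohes.
number = plural: zero marking, form stays lagohes.
Apply vowel harmony: lagohes → lagohas.

lagohas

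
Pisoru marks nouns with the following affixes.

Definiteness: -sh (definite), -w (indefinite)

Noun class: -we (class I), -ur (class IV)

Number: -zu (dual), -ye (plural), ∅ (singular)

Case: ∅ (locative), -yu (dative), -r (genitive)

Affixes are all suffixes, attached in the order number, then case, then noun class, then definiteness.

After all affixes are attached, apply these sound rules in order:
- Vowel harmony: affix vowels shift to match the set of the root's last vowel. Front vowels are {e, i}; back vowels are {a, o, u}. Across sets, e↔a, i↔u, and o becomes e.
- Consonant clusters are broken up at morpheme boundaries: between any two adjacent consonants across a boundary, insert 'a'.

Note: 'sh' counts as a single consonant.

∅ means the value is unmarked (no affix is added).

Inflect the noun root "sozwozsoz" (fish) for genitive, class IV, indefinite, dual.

sozwozsozazururaw

Attach number dual -zu → sozwozsozzu.
Attach case genitive -r → sozwozsozzur.
Attach noun class class IV -ur → sozwozsozzurur.
Attach definiteness indefinite -w → sozwozsozzururw.
Vowel harmony: no change.
Apply epenthesis: sozwozsozzururw → sozwozsozazururaw.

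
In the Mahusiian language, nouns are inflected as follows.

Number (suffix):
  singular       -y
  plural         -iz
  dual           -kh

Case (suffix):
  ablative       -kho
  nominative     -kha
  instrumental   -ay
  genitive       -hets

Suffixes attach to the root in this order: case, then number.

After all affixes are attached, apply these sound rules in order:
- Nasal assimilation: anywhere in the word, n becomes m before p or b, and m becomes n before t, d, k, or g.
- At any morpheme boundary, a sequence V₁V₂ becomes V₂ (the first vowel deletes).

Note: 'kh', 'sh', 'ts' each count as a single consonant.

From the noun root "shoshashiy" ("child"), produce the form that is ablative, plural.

Attach case ablative -kho → shoshashiykho.
Attach number plural -iz → shoshashiykhoiz.
Nasal assimilation: no change.
Apply vowel deletion: shoshashiykhoiz → shoshashiykhiz.

shoshashiykhiz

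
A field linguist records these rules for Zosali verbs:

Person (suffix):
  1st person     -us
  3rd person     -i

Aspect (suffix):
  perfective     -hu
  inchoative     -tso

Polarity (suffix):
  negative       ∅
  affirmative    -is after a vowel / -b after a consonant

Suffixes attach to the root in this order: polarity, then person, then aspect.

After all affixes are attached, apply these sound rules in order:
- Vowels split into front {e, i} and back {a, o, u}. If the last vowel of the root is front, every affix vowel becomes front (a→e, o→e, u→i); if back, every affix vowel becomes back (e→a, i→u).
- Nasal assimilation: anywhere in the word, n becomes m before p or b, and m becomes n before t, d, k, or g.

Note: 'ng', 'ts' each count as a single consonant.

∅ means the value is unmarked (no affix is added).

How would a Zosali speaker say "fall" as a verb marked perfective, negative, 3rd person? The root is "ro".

rouhu

polarity = negative: zero marking, form stays ro.
Attach person 3rd person -i → roi.
Attach aspect perfective -hu → roihu.
Apply vowel harmony: roihu → rouhu.
Nasal assimilation: no change.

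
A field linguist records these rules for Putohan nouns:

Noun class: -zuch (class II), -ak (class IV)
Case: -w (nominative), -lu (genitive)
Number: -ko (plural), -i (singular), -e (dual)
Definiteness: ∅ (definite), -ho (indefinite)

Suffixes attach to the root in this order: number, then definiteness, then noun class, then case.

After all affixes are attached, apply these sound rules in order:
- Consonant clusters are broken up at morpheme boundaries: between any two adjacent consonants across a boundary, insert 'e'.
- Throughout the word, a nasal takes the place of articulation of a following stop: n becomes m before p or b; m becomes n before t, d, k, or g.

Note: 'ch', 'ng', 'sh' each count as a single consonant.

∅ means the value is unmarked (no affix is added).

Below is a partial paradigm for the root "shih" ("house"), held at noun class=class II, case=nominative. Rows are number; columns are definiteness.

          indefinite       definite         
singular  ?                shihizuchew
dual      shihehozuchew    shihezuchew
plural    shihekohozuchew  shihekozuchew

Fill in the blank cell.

shihihozuchew

Attach number singular -i → shihi.
Attach definiteness indefinite -ho → shihiho.
Attach noun class class II -zuch → shihihozuch.
Attach case nominative -w → shihihozuchw.
Apply epenthesis: shihihozuchw → shihihozuchew.
Nasal assimilation: no change.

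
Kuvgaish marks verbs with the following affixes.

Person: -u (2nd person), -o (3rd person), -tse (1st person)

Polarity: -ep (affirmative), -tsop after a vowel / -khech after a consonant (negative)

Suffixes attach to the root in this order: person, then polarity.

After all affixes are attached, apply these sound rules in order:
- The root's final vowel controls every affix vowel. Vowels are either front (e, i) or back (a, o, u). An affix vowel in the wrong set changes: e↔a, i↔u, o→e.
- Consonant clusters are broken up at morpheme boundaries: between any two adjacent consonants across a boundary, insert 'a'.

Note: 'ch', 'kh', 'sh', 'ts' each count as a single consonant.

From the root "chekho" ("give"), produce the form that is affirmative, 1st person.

chekhotsaap

Attach person 1st person -tse → chekhotse.
Attach polarity affirmative -ep → chekhotseep.
Apply vowel harmony: chekhotseep → chekhotsaap.
Epenthesis: no change.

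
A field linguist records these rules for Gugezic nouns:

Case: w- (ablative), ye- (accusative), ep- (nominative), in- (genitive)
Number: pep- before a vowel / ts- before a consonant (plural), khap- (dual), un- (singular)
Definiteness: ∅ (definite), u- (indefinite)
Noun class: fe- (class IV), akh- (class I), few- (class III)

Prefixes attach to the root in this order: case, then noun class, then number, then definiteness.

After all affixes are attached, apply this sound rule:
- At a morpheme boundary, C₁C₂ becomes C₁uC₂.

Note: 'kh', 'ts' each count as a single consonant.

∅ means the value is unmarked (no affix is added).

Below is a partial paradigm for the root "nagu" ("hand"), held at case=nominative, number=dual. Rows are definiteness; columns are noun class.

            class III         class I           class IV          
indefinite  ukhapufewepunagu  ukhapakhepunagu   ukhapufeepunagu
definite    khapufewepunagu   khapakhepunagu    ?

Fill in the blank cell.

khapufeepunagu

Attach case nominative ep- → epnagu.
Attach noun class class IV fe- → feepnagu.
Attach number dual khap- → khapfeepnagu.
definiteness = definite: zero marking, form stays khapfeepnagu.
Apply epenthesis: khapfeepnagu → khapufeepunagu.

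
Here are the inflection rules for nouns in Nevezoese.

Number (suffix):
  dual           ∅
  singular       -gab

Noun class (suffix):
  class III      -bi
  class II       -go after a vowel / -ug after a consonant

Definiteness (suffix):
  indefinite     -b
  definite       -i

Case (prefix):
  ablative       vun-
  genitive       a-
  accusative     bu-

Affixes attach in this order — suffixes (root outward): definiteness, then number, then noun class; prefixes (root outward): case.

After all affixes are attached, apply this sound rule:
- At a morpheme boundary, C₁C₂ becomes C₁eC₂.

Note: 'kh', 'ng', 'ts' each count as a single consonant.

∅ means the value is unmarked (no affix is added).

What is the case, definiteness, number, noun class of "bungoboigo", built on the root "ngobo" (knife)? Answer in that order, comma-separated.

Segment: bu-ngobo-i-go.
case: bu- → accusative.
definiteness: -i → definite.
number: ∅ → dual.
noun class: -go/ug → class II.

accusative, definite, dual, class II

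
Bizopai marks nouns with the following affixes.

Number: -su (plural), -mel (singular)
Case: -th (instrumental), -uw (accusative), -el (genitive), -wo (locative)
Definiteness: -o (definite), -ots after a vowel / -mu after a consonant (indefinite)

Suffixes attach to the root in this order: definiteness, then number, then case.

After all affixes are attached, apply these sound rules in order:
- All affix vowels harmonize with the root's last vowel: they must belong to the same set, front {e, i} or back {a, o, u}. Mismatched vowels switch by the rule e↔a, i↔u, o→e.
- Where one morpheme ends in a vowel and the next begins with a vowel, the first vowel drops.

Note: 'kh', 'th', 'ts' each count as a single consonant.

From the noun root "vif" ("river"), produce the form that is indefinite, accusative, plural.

vifmisiw

Attach definiteness indefinite -mu (after consonant 'f') → vifmu.
Attach number plural -su → vifmusu.
Attach case accusative -uw → vifmusuuw.
Apply vowel harmony: vifmusuuw → vifmisiiw.
Apply vowel deletion: vifmisiiw → vifmisiw.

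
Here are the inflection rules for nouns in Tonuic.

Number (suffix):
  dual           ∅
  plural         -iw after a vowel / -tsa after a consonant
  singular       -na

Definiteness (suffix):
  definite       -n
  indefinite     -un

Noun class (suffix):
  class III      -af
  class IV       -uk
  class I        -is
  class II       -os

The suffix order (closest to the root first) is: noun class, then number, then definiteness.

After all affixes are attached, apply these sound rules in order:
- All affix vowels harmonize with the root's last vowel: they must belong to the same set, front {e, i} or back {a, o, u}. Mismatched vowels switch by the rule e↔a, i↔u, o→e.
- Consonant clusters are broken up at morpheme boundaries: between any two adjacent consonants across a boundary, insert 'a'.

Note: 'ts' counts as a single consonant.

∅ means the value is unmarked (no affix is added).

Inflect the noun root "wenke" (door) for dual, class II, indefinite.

Attach noun class class II -os → wenkeos.
number = dual: zero marking, form stays wenkeos.
Attach definiteness indefinite -un → wenkeosun.
Apply vowel harmony: wenkeosun → wenkeesin.
Epenthesis: no change.

wenkeesin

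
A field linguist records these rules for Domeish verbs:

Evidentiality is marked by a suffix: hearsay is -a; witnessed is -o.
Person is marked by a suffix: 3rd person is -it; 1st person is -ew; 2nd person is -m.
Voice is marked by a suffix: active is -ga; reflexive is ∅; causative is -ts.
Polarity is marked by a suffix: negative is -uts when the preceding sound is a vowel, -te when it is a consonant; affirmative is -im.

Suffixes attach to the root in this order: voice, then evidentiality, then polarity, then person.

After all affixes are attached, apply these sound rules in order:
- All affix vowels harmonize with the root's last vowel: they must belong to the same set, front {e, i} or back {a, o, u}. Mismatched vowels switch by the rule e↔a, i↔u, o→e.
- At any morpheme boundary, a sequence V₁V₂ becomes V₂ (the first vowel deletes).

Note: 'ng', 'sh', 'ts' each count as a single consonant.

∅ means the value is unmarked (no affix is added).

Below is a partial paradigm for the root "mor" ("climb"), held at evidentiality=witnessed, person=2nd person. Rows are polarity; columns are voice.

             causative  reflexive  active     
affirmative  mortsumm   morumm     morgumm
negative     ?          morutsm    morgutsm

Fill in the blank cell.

mortsutsm

Attach voice causative -ts → morts.
Attach evidentiality witnessed -o → mortso.
Attach polarity negative -uts (after vowel 'o') → mortsouts.
Attach person 2nd person -m → mortsoutsm.
Vowel harmony: no change.
Apply vowel deletion: mortsoutsm → mortsutsm.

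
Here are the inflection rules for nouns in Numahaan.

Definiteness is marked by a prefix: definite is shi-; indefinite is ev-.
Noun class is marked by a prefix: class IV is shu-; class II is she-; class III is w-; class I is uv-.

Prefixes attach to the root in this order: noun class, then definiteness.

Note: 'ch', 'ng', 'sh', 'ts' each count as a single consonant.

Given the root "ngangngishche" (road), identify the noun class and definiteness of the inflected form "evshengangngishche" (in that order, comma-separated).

Segment: ev-she-ngangngishche.
noun class: she- → class II.
definiteness: ev- → indefinite.

class II, indefinite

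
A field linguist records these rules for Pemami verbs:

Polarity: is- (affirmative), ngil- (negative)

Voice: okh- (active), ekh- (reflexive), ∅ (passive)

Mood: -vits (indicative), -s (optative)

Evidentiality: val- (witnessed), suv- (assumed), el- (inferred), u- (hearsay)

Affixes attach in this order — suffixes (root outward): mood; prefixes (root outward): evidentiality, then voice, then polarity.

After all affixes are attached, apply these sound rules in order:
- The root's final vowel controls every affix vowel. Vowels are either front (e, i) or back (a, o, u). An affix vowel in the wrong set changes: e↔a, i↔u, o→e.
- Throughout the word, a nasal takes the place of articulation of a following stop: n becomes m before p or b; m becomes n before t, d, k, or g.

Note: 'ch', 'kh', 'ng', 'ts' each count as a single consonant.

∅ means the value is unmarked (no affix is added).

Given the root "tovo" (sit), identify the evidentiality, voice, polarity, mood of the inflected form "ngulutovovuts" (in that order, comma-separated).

hearsay, passive, negative, indicative

Segment: ngil-u-tovo-vits.
evidentiality: u- → hearsay.
voice: ∅ → passive.
polarity: ngil- → negative.
mood: -vits → indicative.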